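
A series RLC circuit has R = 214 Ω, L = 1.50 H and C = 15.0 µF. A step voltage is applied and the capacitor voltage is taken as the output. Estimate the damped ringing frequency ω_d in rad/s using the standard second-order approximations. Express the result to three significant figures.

ω_d ≈ 198 rad/s

For a series RLC circuit (capacitor voltage as output), ω_n = 1/√(LC) = 1/√(1.50 H · 15.0 µF) = 211 rad/s.
ζ = (R/2)·√(C/L) = (214/2)·√(15.0 µF/1.50 H) = 0.338.
ω_d = 211·√(1 − 0.338²) = 198 rad/s.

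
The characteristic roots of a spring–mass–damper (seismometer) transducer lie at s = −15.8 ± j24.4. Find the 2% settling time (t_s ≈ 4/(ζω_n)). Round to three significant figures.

For poles at −σ ± jω_d, ζω_n = σ = 15.8, so t_s ≈ 4/σ = 0.253 s.

t_s ≈ 0.253 s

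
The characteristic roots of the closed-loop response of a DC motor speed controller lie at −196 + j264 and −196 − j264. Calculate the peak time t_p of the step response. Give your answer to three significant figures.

t_p = π/ω_d with ω_d = 264 (the imaginary part), so t_p = 0.0119 s.

t_p ≈ 0.0119 s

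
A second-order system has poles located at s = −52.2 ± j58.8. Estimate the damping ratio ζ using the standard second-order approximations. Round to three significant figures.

The poles are at −σ ± jω_d with σ = 52.2 and ω_d = 58.8, so ω_n = √(σ²+ω_d²) = 78.6 rad/s and ζ = σ/ω_n = 0.664.

ζ ≈ 0.664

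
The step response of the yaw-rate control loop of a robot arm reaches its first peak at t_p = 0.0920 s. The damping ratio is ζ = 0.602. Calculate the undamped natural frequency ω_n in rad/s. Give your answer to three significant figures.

Peak time t_p = π/ω_d, so ω_d = π/t_p = π/0.0920 = 34.1 rad/s.
ω_n = ω_d/√(1−ζ²) = 34.1/√0.638 = 42.8 rad/s.

ω_n ≈ 42.8 rad/s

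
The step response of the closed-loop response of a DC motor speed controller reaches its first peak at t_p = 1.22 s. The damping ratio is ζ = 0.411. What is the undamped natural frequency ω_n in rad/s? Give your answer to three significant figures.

ω_n ≈ 2.82 rad/s

Peak time t_p = π/ω_d, so ω_d = π/t_p = π/1.22 = 2.58 rad/s.
ω_n = ω_d/√(1−ζ²) = 2.58/√0.831 = 2.82 rad/s.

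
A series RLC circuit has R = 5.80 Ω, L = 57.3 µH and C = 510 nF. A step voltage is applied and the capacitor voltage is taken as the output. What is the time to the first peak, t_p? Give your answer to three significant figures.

t_p ≈ 0.0000177 s

For a series RLC circuit (capacitor voltage as output), ω_n = 1/√(LC) = 1/√(57.3 µH · 510 nF) = 185000 rad/s.
ζ = (R/2)·√(C/L) = (5.80/2)·√(510 nF/57.3 µH) = 0.274.
ω_d = ω_n√(1−ζ²) = 178000 rad/s. t_p = π/ω_d = 0.0000177 s.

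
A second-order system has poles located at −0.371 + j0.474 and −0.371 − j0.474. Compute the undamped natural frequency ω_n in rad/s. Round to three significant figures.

The poles are at −σ ± jω_d with σ = 0.371 and ω_d = 0.474, so ω_n = √(σ²+ω_d²) = 0.602 rad/s and ζ = σ/ω_n = 0.616.

ω_n ≈ 0.602 rad/s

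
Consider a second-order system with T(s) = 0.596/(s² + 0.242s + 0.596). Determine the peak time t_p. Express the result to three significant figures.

t_p ≈ 4.12 s

Matching coefficients with s² + 2ζω_n s + ω_n² gives ω_n² = 0.596 ⇒ ω_n = 0.772 rad/s, and ζ = 0.242/(2ω_n) = 0.157.
The damped frequency ω_d = ω_n√(1−ζ²) = 0.762 rad/s. Then t_p = π/ω_d = 4.12 s.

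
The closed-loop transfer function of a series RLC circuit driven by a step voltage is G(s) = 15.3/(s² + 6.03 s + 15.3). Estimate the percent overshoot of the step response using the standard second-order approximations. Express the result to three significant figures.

%OS ≈ 2.23%

Matching coefficients with s² + 2ζω_n s + ω_n² gives ω_n² = 15.3 ⇒ ω_n = 3.91 rad/s, and ζ = 6.03/(2ω_n) = 0.771.
%OS = 100·exp(−πζ/√(1−ζ²)) = 2.23%.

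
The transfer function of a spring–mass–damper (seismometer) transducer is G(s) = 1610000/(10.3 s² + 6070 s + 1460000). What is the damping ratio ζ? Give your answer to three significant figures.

ζ ≈ 0.783

Dividing through by 10.3: denominator becomes s² + 589.3 s + 141700.
So ω_n = √141700 = 376 rad/s and ζ = 589.3/(2·376) = 0.783.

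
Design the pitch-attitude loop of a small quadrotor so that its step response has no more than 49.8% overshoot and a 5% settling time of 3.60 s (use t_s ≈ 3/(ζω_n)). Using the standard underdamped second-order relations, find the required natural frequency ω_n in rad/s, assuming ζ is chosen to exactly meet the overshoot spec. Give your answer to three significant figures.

ω_n ≈ 3.85 rad/s

Inverting the overshoot relation: ζ = |ln 0.498|/√(π² + ln²0.498) = 0.217.
From t_s ≈ 3/(ζω_n): ω_n = 3/(ζ·t_s) = 3/(0.217·3.60) = 3.85 rad/s.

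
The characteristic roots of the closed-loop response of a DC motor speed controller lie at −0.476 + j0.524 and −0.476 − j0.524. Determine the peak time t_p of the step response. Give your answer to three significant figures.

t_p ≈ 6.00 s

t_p = π/ω_d with ω_d = 0.524 (the imaginary part), so t_p = 6.00 s.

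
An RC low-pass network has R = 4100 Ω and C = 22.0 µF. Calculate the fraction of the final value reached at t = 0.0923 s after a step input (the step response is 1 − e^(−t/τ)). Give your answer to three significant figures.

τ = RC = 4100 × 22.0 µF = 0.0902 s.
y(t)/y_∞ = 1 − e^(−t/τ) = 1 − e^(−0.0923/0.0902) = 1 − e^(−1.02) = 0.641.

y/y_∞ ≈ 0.641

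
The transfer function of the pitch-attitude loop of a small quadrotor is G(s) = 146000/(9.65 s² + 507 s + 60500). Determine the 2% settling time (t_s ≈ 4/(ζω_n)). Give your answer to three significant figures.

t_s ≈ 0.152 s

Dividing through by 9.65: denominator becomes s² + 52.54 s + 6269.
So ω_n = √6269 = 79.2 rad/s and ζ = 52.54/(2·79.2) = 0.332.
t_s ≈ 4/(ζω_n) = 0.152 s.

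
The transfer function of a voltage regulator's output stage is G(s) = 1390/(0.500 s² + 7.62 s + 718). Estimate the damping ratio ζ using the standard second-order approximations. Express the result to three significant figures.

Dividing through by 0.500: denominator becomes s² + 15.24 s + 1436.
So ω_n = √1436 = 37.9 rad/s and ζ = 15.24/(2·37.9) = 0.201.

ζ ≈ 0.201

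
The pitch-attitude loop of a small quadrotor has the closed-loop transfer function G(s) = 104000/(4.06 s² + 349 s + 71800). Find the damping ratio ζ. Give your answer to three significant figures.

Dividing through by 4.06: denominator becomes s² + 85.96 s + 17680.
So ω_n = √17680 = 133 rad/s and ζ = 85.96/(2·133) = 0.323.

ζ ≈ 0.323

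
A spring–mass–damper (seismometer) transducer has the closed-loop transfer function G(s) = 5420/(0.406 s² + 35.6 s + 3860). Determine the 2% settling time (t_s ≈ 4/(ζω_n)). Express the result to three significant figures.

t_s ≈ 0.0912 s

Dividing through by 0.406: denominator becomes s² + 87.68 s + 9507.
So ω_n = √9507 = 97.5 rad/s and ζ = 87.68/(2·97.5) = 0.450.
t_s ≈ 4/(ζω_n) = 0.0912 s.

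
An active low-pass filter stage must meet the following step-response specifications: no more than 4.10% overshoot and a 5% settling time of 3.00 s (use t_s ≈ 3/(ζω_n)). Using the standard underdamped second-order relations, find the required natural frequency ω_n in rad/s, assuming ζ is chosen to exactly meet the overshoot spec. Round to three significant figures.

ω_n ≈ 1.40 rad/s

Inverting the overshoot relation: ζ = |ln 0.0410|/√(π² + ln²0.0410) = 0.713.
Then ω_n = 3/(ζ t_s) = 3/(0.713 × 3.00) = 1.40 rad/s.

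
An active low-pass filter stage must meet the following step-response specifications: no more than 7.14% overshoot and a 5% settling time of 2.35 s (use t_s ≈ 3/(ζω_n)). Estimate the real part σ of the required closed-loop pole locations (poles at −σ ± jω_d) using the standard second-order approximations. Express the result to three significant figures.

σ ≈ 1.28

The settling-time spec alone fixes σ = ζω_n = 3/t_s = 3/2.35 = 1.28.
(Overshoot then fixes ζ = 0.643 and hence ω_d = σ·√(1−ζ²)/ζ = 1.52 rad/s.)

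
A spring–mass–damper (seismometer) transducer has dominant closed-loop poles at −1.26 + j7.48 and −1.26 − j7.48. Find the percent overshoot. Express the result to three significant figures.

%OS ≈ 58.9%

The poles are at −σ ± jω_d with σ = 1.26 and ω_d = 7.48, so ω_n = √(σ²+ω_d²) = 7.59 rad/s and ζ = σ/ω_n = 0.166.
%OS = 100 e^{−πζ/√(1−ζ²)} with ζ = 0.166 gives 58.9%.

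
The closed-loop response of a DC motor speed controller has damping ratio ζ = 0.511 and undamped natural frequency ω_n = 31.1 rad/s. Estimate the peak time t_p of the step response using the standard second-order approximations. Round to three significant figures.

t_p ≈ 0.118 s

The damped frequency is ω_d = ω_n√(1−ζ²) = 31.1·√(1−0.261) = 26.7 rad/s.
Peak time t_p = π/ω_d = π/26.7 = 0.118 s.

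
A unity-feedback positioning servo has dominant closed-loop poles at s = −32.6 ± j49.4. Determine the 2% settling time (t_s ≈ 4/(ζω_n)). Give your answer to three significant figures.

For poles at −σ ± jω_d, ζω_n = σ = 32.6, so t_s ≈ 4/σ = 0.123 s.

t_s ≈ 0.123 s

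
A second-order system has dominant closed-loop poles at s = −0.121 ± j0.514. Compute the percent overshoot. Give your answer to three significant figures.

|pole| = ω_n = √(0.121² + 0.514²) = 0.528 rad/s; ζ = cos θ = σ/ω_n = 0.229.
%OS = 100·exp(−πζ/√(1−ζ²)) = 47.7%.

%OS ≈ 47.7%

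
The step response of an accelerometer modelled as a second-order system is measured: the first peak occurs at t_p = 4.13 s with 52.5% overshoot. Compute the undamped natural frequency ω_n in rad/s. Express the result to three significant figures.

ω_n ≈ 0.777 rad/s

ζ from %OS: ζ = |ln 0.525|/√(π²+ln²0.525) = 0.201.
From t_p = π/ω_d, ω_d = π/4.13 = 0.761 rad/s, so ω_n = ω_d/√(1−ζ²) = 0.777 rad/s.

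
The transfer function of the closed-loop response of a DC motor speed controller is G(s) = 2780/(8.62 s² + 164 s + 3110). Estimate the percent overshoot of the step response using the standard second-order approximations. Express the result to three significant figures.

%OS ≈ 16.2%

Dividing through by 8.62: denominator becomes s² + 19.03 s + 360.8.
So ω_n = √360.8 = 19.0 rad/s and ζ = 19.03/(2·19.0) = 0.501.
%OS = 100·exp(−πζ/√(1−ζ²)) = 16.2%.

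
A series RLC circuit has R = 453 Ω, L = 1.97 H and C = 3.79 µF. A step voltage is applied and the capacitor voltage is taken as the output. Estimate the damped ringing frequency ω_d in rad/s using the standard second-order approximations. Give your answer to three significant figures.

For a series RLC circuit (capacitor voltage as output), ω_n = 1/√(LC) = 1/√(1.97 H · 3.79 µF) = 366 rad/s.
ζ = (R/2)·√(C/L) = (453/2)·√(3.79 µF/1.97 H) = 0.314.
ω_d = 366·√(1 − 0.314²) = 347 rad/s.

ω_d ≈ 347 rad/s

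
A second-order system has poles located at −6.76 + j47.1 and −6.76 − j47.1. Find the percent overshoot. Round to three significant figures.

%OS ≈ 63.7%

With σ = 6.76, ω_d = 47.1: ω_n = √(σ²+ω_d²) = 47.6 rad/s, ζ = σ/ω_n = 0.142.
%OS = 100·exp(−πζ/√(1−ζ²)) = 63.7%.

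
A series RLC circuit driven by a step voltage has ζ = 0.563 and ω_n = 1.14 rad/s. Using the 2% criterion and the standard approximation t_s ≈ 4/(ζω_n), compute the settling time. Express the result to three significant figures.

t_s ≈ 6.23 s

t_s ≈ 4/(ζω_n) = 4/(0.563 × 1.14) = 6.23 s.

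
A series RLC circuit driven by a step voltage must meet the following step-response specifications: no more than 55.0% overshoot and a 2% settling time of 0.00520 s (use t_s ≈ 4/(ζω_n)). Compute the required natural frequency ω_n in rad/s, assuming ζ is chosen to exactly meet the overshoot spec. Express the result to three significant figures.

From %OS = 100·exp(−πζ/√(1−ζ²)), invert to get ζ = −ln(OS)/√(π² + ln²(OS)) with OS = 0.550.
−ln 0.550 = 0.5978, so ζ = 0.5978/√(π² + 0.3574) = 0.187.
Then ω_n = 4/(ζ t_s) = 4/(0.187 × 0.00520) = 4110 rad/s.

ω_n ≈ 4110 rad/s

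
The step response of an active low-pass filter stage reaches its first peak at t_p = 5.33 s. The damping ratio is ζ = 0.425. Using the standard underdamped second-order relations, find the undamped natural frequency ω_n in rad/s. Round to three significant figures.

Peak time t_p = π/ω_d, so ω_d = π/t_p = π/5.33 = 0.589 rad/s.
ω_n = ω_d/√(1−ζ²) = 0.589/√0.819 = 0.651 rad/s.

ω_n ≈ 0.651 rad/s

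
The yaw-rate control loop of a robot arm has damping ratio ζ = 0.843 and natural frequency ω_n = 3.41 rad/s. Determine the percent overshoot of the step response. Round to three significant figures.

For an underdamped second-order system, %OS = 100·exp(−πζ/√(1−ζ²)).
πζ/√(1−ζ²) = π·0.843/√(1−0.711) = 4.923, so %OS = 100·e^(−4.923) = 0.727%.

%OS ≈ 0.727%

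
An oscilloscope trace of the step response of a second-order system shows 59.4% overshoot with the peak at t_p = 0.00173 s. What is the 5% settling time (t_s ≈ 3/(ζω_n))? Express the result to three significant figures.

ζ from %OS: ζ = |ln 0.594|/√(π²+ln²0.594) = 0.164.
From t_p = π/ω_d, ω_d = π/0.00173 = 1820 rad/s, so ω_n = ω_d/√(1−ζ²) = 1840 rad/s.
t_s ≈ 3/(ζω_n) = 3/(0.164·1840) = 0.00996 s.

t_s ≈ 0.00996 s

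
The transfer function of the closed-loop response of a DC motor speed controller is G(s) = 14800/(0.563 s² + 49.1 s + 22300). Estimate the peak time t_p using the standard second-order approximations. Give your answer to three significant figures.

t_p ≈ 0.0162 s

Dividing through by 0.563: denominator becomes s² + 87.21 s + 39610.
So ω_n = √39610 = 199 rad/s and ζ = 87.21/(2·199) = 0.219.
ω_d = ω_n√(1−ζ²) = 194 rad/s. t_p = π/ω_d = 0.0162 s.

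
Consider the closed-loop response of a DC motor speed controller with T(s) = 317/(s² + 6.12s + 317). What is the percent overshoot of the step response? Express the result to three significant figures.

ω_n = √317 = 17.8 rad/s; ζ = 6.12/(2·17.8) = 0.172.
Overshoot: exp(−π·0.172/√(1−0.172²)) = 0.578, i.e. 57.8%.

%OS ≈ 57.8%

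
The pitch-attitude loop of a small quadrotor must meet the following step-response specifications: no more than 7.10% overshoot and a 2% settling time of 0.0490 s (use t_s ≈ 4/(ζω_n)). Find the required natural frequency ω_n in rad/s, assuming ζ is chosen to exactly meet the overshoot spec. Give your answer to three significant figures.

ω_n ≈ 127 rad/s

Inverting the overshoot relation: ζ = |ln 0.0710|/√(π² + ln²0.0710) = 0.644.
Then ω_n = 4/(ζ t_s) = 4/(0.644 × 0.0490) = 127 rad/s.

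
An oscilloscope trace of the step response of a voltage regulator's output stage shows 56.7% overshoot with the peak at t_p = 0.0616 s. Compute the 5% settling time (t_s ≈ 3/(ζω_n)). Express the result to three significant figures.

From the overshoot, ζ = −ln(OS)/√(π²+ln²(OS)) = 0.178.
t_p = π/ω_d ⇒ ω_d = 51.0 rad/s; then ω_n = ω_d/√(1−ζ²) = 51.8 rad/s.
t_s ≈ 3/(ζω_n) = 3/(0.178·51.8) = 0.326 s.

t_s ≈ 0.326 s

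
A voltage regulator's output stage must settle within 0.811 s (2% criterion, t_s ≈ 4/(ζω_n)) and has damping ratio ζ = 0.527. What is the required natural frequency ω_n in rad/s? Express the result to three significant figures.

Rearranging t_s ≈ 4/(ζω_n) gives ω_n = 4/(ζ·t_s) = 4/(0.527 × 0.811) = 9.36 rad/s.

ω_n ≈ 9.36 rad/s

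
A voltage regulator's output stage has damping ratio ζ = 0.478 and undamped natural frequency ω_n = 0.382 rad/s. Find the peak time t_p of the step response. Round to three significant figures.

The damped frequency is ω_d = ω_n√(1−ζ²) = 0.382·√(1−0.228) = 0.336 rad/s.
Peak time t_p = π/ω_d = π/0.336 = 9.36 s.

t_p ≈ 9.36 s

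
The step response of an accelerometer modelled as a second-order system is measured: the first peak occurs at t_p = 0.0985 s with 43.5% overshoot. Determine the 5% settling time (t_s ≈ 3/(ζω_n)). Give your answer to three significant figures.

From the overshoot, ζ = −ln(OS)/√(π²+ln²(OS)) = 0.256.
t_p = π/ω_d ⇒ ω_d = 31.9 rad/s; then ω_n = ω_d/√(1−ζ²) = 33.0 rad/s.
t_s ≈ 3/(ζω_n) = 3/(0.256·33.0) = 0.355 s.

t_s ≈ 0.355 s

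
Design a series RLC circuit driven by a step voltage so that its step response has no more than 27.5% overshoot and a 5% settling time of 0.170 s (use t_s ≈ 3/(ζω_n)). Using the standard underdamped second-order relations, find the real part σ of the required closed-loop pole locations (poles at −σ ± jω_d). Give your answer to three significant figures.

The settling-time spec alone fixes σ = ζω_n = 3/t_s = 3/0.170 = 17.6.
(Overshoot then fixes ζ = 0.380 and hence ω_d = σ·√(1−ζ²)/ζ = 42.9 rad/s.)

σ ≈ 17.6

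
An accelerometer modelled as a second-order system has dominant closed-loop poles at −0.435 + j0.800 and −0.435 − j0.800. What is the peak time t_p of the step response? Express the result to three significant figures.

t_p = π/ω_d with ω_d = 0.800 (the imaginary part), so t_p = 3.93 s.

t_p ≈ 3.93 s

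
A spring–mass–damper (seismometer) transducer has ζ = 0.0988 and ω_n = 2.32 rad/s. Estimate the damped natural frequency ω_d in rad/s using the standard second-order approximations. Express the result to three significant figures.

ω_d ≈ 2.31 rad/s

ω_d = ω_n√(1−ζ²) = 2.32·√0.990 = 2.31 rad/s.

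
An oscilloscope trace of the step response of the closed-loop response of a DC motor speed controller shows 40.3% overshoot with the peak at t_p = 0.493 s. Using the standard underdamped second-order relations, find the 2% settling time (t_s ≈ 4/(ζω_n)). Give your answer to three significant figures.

From the overshoot, ζ = −ln(OS)/√(π²+ln²(OS)) = 0.278.
t_p = π/ω_d ⇒ ω_d = 6.37 rad/s; then ω_n = ω_d/√(1−ζ²) = 6.63 rad/s.
t_s ≈ 4/(ζω_n) = 4/(0.278·6.63) = 2.17 s.

t_s ≈ 2.17 s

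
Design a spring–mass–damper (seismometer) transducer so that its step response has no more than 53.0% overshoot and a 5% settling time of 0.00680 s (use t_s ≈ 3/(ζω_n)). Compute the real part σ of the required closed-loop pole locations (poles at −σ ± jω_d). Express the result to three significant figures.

The settling-time spec alone fixes σ = ζω_n = 3/t_s = 3/0.00680 = 441.
(Overshoot then fixes ζ = 0.198 and hence ω_d = σ·√(1−ζ²)/ζ = 2180 rad/s.)

σ ≈ 441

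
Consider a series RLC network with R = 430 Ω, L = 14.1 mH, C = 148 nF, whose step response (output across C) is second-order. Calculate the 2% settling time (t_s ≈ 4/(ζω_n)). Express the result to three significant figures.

t_s ≈ 0.000262 s

For a series RLC circuit (capacitor voltage as output), ω_n = 1/√(LC) = 1/√(14.1 mH · 148 nF) = 21900 rad/s.
ζ = (R/2)·√(C/L) = (430/2)·√(148 nF/14.1 mH) = 0.697.
t_s ≈ 4/(ζω_n) = 0.000262 s.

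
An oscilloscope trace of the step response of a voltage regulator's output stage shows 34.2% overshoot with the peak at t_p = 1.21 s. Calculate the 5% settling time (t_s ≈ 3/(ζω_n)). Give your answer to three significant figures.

ζ from %OS: ζ = |ln 0.342|/√(π²+ln²0.342) = 0.323.
From t_p = π/ω_d, ω_d = π/1.21 = 2.60 rad/s, so ω_n = ω_d/√(1−ζ²) = 2.74 rad/s.
t_s ≈ 3/(ζω_n) = 3/(0.323·2.74) = 3.38 s.

t_s ≈ 3.38 s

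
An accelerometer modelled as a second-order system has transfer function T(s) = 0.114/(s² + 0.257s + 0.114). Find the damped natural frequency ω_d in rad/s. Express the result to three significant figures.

ω_d ≈ 0.312 rad/s

ω_n = √0.114 = 0.338 rad/s; ζ = 0.257/(2·0.338) = 0.381.
ω_d = 0.338·√(1 − 0.381²) = 0.312 rad/s.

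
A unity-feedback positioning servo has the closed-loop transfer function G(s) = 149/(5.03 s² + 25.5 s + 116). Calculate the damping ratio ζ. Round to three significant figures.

Dividing through by 5.03: denominator becomes s² + 5.070 s + 23.06.
So ω_n = √23.06 = 4.80 rad/s and ζ = 5.070/(2·4.80) = 0.528.

ζ ≈ 0.528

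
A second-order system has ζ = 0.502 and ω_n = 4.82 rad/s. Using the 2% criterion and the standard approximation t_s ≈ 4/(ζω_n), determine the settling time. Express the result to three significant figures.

t_s ≈ 4/(ζω_n) = 4/(0.502 × 4.82) = 1.65 s.

t_s ≈ 1.65 s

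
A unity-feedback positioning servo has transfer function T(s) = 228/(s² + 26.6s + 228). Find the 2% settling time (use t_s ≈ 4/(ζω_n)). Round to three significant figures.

t_s ≈ 0.301 s

Comparing the denominator to s² + 2ζω_n s + ω_n²: ω_n = √228 = 15.1 rad/s, and 2ζω_n = 26.6 so ζ = 26.6/(2·15.1) = 0.881.
t_s ≈ 4/(ζω_n) = 4/(0.881·15.1) = 0.301 s.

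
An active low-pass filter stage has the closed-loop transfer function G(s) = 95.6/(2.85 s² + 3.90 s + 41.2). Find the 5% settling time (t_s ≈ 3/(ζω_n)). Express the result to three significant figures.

Dividing through by 2.85: denominator becomes s² + 1.368 s + 14.46.
So ω_n = √14.46 = 3.80 rad/s and ζ = 1.368/(2·3.80) = 0.180.
t_s ≈ 3/(ζω_n) = 4.38 s.

t_s ≈ 4.38 s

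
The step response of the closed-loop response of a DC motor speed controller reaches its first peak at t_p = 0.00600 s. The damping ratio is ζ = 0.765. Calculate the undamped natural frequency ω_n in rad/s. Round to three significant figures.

ω_n ≈ 813 rad/s

Peak time t_p = π/ω_d, so ω_d = π/t_p = π/0.00600 = 524 rad/s.
ω_n = ω_d/√(1−ζ²) = 524/√0.415 = 813 rad/s.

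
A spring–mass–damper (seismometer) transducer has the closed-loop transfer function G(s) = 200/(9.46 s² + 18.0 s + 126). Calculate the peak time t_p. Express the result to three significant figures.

t_p ≈ 0.892 s

Dividing through by 9.46: denominator becomes s² + 1.903 s + 13.32.
So ω_n = √13.32 = 3.65 rad/s and ζ = 1.903/(2·3.65) = 0.261.
ω_d = ω_n√(1−ζ²) = 3.52 rad/s. t_p = π/ω_d = 0.892 s.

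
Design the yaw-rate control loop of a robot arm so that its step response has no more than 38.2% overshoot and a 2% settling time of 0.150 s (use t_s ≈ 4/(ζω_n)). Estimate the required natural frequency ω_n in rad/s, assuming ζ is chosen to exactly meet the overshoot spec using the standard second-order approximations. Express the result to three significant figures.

ω_n ≈ 91.0 rad/s

From %OS = 100·exp(−πζ/√(1−ζ²)), invert to get ζ = −ln(OS)/√(π² + ln²(OS)) with OS = 0.382.
−ln 0.382 = 0.9623, so ζ = 0.9623/√(π² + 0.9261) = 0.293.
From t_s ≈ 4/(ζω_n): ω_n = 4/(ζ·t_s) = 4/(0.293·0.150) = 91.0 rad/s.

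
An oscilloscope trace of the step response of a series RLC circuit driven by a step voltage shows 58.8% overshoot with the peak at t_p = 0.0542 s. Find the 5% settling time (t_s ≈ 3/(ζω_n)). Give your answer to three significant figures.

ζ from %OS: ζ = |ln 0.588|/√(π²+ln²0.588) = 0.167.
From t_p = π/ω_d, ω_d = π/0.0542 = 58.0 rad/s, so ω_n = ω_d/√(1−ζ²) = 58.8 rad/s.
t_s ≈ 3/(ζω_n) = 3/(0.167·58.8) = 0.306 s.

t_s ≈ 0.306 s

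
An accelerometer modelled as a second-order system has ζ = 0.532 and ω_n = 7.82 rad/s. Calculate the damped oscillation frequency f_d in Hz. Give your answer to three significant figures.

ω_d = ω_n√(1−ζ²) = 7.82·√0.717 = 6.62 rad/s.
f_d = ω_d/(2π) = 1.05 Hz.

f_d ≈ 1.05 Hz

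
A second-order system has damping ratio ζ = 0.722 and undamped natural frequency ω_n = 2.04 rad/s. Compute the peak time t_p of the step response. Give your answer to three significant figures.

t_p ≈ 2.23 s

The damped frequency is ω_d = ω_n√(1−ζ²) = 2.04·√(1−0.521) = 1.41 rad/s.
Peak time t_p = π/ω_d = π/1.41 = 2.23 s.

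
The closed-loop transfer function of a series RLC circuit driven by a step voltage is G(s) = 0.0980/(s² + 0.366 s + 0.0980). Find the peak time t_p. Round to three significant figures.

Comparing the denominator to s² + 2ζω_n s + ω_n²: ω_n = √0.0980 = 0.313 rad/s, and 2ζω_n = 0.366 so ζ = 0.366/(2·0.313) = 0.585.
The damped frequency ω_d = ω_n√(1−ζ²) = 0.254 rad/s. Then t_p = π/ω_d = 12.4 s.

t_p ≈ 12.4 s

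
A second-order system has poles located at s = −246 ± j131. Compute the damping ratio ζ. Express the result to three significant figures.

ζ ≈ 0.883

The poles are at −σ ± jω_d with σ = 246 and ω_d = 131, so ω_n = √(σ²+ω_d²) = 279 rad/s and ζ = σ/ω_n = 0.883.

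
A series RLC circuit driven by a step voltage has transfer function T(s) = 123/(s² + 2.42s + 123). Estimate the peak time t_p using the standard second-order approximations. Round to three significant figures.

Comparing the denominator to s² + 2ζω_n s + ω_n²: ω_n = √123 = 11.1 rad/s, and 2ζω_n = 2.42 so ζ = 2.42/(2·11.1) = 0.109.
ω_d = ω_n√(1−ζ²) = 11.0 rad/s. Then t_p = π/ω_d = 0.285 s.

t_p ≈ 0.285 s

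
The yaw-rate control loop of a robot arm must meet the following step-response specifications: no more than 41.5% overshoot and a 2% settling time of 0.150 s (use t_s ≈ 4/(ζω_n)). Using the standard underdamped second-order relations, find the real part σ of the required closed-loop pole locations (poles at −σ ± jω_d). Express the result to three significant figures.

σ ≈ 26.7

The settling-time spec alone fixes σ = ζω_n = 4/t_s = 4/0.150 = 26.7.
(Overshoot then fixes ζ = 0.270 and hence ω_d = σ·√(1−ζ²)/ζ = 95.3 rad/s.)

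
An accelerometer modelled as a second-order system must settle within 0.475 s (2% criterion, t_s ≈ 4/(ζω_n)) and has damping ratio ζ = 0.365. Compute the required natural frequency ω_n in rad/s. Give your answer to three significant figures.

ω_n ≈ 23.1 rad/s

Rearranging t_s ≈ 4/(ζω_n) gives ω_n = 4/(ζ·t_s) = 4/(0.365 × 0.475) = 23.1 rad/s.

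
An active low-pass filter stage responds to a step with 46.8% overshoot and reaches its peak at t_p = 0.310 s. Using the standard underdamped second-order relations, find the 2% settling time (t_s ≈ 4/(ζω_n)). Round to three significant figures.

t_s ≈ 1.63 s

ζ from %OS: ζ = |ln 0.468|/√(π²+ln²0.468) = 0.235.
t_p = π/ω_d ⇒ ω_d = 10.1 rad/s; then ω_n = ω_d/√(1−ζ²) = 10.4 rad/s.
t_s ≈ 4/(ζω_n) = 4/(0.235·10.4) = 1.63 s.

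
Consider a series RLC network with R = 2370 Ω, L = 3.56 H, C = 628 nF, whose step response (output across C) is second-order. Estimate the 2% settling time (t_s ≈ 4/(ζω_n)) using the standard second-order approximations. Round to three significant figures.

t_s ≈ 0.0120 s

For a series RLC circuit (capacitor voltage as output), ω_n = 1/√(LC) = 1/√(3.56 H · 628 nF) = 669 rad/s.
ζ = (R/2)·√(C/L) = (2370/2)·√(628 nF/3.56 H) = 0.498.
t_s ≈ 4/(ζω_n) = 0.0120 s.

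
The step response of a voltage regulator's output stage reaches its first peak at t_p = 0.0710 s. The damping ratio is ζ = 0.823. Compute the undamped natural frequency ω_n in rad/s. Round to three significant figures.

Peak time t_p = π/ω_d, so ω_d = π/t_p = π/0.0710 = 44.2 rad/s.
ω_n = ω_d/√(1−ζ²) = 44.2/√0.323 = 77.9 rad/s.

ω_n ≈ 77.9 rad/s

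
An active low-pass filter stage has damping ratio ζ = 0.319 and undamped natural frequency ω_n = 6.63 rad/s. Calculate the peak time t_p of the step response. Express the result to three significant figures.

The damped frequency is ω_d = ω_n√(1−ζ²) = 6.63·√(1−0.102) = 6.28 rad/s.
Peak time t_p = π/ω_d = π/6.28 = 0.500 s.

t_p ≈ 0.500 s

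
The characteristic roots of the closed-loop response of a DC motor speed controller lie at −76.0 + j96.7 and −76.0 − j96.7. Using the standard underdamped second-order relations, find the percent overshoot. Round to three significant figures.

%OS ≈ 8.47%

|pole| = ω_n = √(76.0² + 96.7²) = 123 rad/s; ζ = cos θ = σ/ω_n = 0.618.
%OS = 100·exp(−πζ/√(1−ζ²)) = 8.47%.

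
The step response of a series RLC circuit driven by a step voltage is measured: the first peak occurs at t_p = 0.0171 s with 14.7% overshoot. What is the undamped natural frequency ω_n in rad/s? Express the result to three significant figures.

ω_n ≈ 215 rad/s

ζ from %OS: ζ = |ln 0.147|/√(π²+ln²0.147) = 0.521.
From t_p = π/ω_d, ω_d = π/0.0171 = 184 rad/s, so ω_n = ω_d/√(1−ζ²) = 215 rad/s.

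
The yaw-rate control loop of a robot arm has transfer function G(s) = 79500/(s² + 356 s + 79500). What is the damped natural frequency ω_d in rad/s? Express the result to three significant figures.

ω_d ≈ 219 rad/s

ω_n = √79500 = 282 rad/s; ζ = 356/(2·282) = 0.631.
ω_d = 282·√(1 − 0.631²) = 219 rad/s.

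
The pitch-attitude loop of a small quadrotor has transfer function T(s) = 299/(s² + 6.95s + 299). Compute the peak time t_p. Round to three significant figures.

ω_n = √299 = 17.3 rad/s; ζ = 6.95/(2·17.3) = 0.201.
ω_d = ω_n√(1−ζ²) = 16.9 rad/s. Then t_p = π/ω_d = 0.185 s.

t_p ≈ 0.185 s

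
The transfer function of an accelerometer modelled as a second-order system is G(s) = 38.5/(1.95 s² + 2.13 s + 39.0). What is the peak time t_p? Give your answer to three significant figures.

t_p ≈ 0.708 s

Dividing through by 1.95: denominator becomes s² + 1.092 s + 20.00.
So ω_n = √20.00 = 4.47 rad/s and ζ = 1.092/(2·4.47) = 0.122.
ω_d = ω_n√(1−ζ²) = 4.44 rad/s. t_p = π/ω_d = 0.708 s.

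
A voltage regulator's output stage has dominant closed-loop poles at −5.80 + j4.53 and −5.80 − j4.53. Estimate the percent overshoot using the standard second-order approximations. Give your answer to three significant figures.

%OS ≈ 1.79%

With σ = 5.80, ω_d = 4.53: ω_n = √(σ²+ω_d²) = 7.36 rad/s, ζ = σ/ω_n = 0.788.
%OS = 100 e^{−πζ/√(1−ζ²)} with ζ = 0.788 gives 1.79%.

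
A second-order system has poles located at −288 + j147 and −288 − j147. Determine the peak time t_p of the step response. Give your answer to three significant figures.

t_p ≈ 0.0214 s

t_p = π/ω_d with ω_d = 147 (the imaginary part), so t_p = 0.0214 s.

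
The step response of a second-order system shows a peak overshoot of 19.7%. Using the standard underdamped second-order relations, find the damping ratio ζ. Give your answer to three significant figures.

ζ = −ln(OS)/√(π² + (ln OS)²). With OS = 0.197, ln OS = −1.625 and ζ = 1.625/3.537 = 0.459.

ζ ≈ 0.459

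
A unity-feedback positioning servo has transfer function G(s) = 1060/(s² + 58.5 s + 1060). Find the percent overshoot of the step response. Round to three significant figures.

ω_n = √1060 = 32.6 rad/s; ζ = 58.5/(2·32.6) = 0.898.
Overshoot: exp(−π·0.898/√(1−0.898²)) = 0.00162, i.e. 0.162%.

%OS ≈ 0.162%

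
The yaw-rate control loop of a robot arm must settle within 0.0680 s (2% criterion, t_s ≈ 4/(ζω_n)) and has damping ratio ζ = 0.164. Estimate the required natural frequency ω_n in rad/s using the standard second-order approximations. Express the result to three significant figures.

Rearranging t_s ≈ 4/(ζω_n) gives ω_n = 4/(ζ·t_s) = 4/(0.164 × 0.0680) = 359 rad/s.

ω_n ≈ 359 rad/s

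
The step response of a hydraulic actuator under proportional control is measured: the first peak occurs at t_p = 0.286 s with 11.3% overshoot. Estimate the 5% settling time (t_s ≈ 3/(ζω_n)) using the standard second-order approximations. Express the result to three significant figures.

ζ from %OS: ζ = |ln 0.113|/√(π²+ln²0.113) = 0.570.
From t_p = π/ω_d, ω_d = π/0.286 = 11.0 rad/s, so ω_n = ω_d/√(1−ζ²) = 13.4 rad/s.
t_s ≈ 3/(ζω_n) = 3/(0.570·13.4) = 0.394 s.

t_s ≈ 0.394 s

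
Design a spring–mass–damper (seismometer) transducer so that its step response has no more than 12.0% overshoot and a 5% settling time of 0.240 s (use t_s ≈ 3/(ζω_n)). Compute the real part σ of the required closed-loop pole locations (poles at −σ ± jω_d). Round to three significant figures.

The settling-time spec alone fixes σ = ζω_n = 3/t_s = 3/0.240 = 12.5.
(Overshoot then fixes ζ = 0.559 and hence ω_d = σ·√(1−ζ²)/ζ = 18.5 rad/s.)

σ ≈ 12.5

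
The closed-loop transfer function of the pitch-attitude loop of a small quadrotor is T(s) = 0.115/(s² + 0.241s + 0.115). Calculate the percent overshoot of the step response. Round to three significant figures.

Comparing the denominator to s² + 2ζω_n s + ω_n²: ω_n = √0.115 = 0.339 rad/s, and 2ζω_n = 0.241 so ζ = 0.241/(2·0.339) = 0.355.
%OS = 100·exp(−πζ/√(1−ζ²)) = 30.3%.

%OS ≈ 30.3%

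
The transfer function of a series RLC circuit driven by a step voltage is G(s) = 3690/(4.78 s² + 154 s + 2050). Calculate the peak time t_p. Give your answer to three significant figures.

Dividing through by 4.78: denominator becomes s² + 32.22 s + 428.9.
So ω_n = √428.9 = 20.7 rad/s and ζ = 32.22/(2·20.7) = 0.778.
ω_d = 20.7·√(1 − 0.778²) = 13.0 rad/s. t_p = π/ω_d = 0.241 s.

t_p ≈ 0.241 s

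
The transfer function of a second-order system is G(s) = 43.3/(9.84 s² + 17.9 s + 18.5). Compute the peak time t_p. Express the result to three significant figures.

t_p ≈ 3.06 s

Dividing through by 9.84: denominator becomes s² + 1.819 s + 1.880.
So ω_n = √1.880 = 1.37 rad/s and ζ = 1.819/(2·1.37) = 0.663.
ω_d = 1.37·√(1 − 0.663²) = 1.03 rad/s. t_p = π/ω_d = 3.06 s.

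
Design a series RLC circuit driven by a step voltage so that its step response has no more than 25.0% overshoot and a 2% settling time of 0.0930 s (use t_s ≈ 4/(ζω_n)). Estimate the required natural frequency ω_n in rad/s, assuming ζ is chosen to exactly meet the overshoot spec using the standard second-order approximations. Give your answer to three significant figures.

ζ = −ln(OS)/√(π² + (ln OS)²). With OS = 0.250, ln OS = −1.386 and ζ = 1.386/3.434 = 0.404.
From t_s ≈ 4/(ζω_n): ω_n = 4/(ζ·t_s) = 4/(0.404·0.0930) = 107 rad/s.

ω_n ≈ 107 rad/s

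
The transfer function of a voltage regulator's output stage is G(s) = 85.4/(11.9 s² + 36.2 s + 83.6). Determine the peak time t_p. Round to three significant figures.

Dividing through by 11.9: denominator becomes s² + 3.042 s + 7.025.
So ω_n = √7.025 = 2.65 rad/s and ζ = 3.042/(2·2.65) = 0.574.
ω_d = ω_n√(1−ζ²) = 2.17 rad/s. t_p = π/ω_d = 1.45 s.

t_p ≈ 1.45 s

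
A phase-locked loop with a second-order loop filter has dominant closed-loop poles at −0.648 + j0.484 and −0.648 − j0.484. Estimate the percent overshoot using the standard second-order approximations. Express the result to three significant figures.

%OS ≈ 1.49%

With σ = 0.648, ω_d = 0.484: ω_n = √(σ²+ω_d²) = 0.809 rad/s, ζ = σ/ω_n = 0.801.
%OS = 100 e^{−πζ/√(1−ζ²)} with ζ = 0.801 gives 1.49%.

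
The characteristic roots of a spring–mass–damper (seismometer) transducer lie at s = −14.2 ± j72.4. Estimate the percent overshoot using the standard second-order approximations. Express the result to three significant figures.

%OS ≈ 54.0%

The poles are at −σ ± jω_d with σ = 14.2 and ω_d = 72.4, so ω_n = √(σ²+ω_d²) = 73.8 rad/s and ζ = σ/ω_n = 0.192.
%OS = 100 e^{−πζ/√(1−ζ²)} with ζ = 0.192 gives 54.0%.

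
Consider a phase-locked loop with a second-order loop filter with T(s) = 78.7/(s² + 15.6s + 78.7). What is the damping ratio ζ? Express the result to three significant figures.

ζ ≈ 0.879

Matching coefficients with s² + 2ζω_n s + ω_n² gives ω_n² = 78.7 ⇒ ω_n = 8.87 rad/s, and ζ = 15.6/(2ω_n) = 0.879.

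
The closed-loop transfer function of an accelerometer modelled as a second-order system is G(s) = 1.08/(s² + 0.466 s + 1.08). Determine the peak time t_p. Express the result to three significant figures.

t_p ≈ 3.10 s

Comparing the denominator to s² + 2ζω_n s + ω_n²: ω_n = √1.08 = 1.04 rad/s, and 2ζω_n = 0.466 so ζ = 0.466/(2·1.04) = 0.224.
The damped frequency ω_d = ω_n√(1−ζ²) = 1.01 rad/s. Then t_p = π/ω_d = 3.10 s.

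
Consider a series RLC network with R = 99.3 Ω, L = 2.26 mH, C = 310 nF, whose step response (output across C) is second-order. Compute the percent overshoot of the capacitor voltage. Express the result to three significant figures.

%OS ≈ 10.6%

For a series RLC circuit (capacitor voltage as output), ω_n = 1/√(LC) = 1/√(2.26 mH · 310 nF) = 37800 rad/s.
ζ = (R/2)·√(C/L) = (99.3/2)·√(310 nF/2.26 mH) = 0.581.
Overshoot: exp(−π·0.581/√(1−0.581²)) = 0.106, i.e. 10.6%.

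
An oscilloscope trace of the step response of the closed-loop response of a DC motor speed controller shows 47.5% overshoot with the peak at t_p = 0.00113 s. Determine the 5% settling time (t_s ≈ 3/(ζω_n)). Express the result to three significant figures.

t_s ≈ 0.00455 s

From the overshoot, ζ = −ln(OS)/√(π²+ln²(OS)) = 0.231.
t_p = π/ω_d ⇒ ω_d = 2780 rad/s; then ω_n = ω_d/√(1−ζ²) = 2860 rad/s.
t_s ≈ 3/(ζω_n) = 3/(0.231·2860) = 0.00455 s.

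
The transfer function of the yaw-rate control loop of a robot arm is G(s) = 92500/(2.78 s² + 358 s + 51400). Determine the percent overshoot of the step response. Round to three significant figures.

Dividing through by 2.78: denominator becomes s² + 128.8 s + 18490.
So ω_n = √18490 = 136 rad/s and ζ = 128.8/(2·136) = 0.474.
Overshoot: exp(−π·0.474/√(1−0.474²)) = 0.185, i.e. 18.5%.

%OS ≈ 18.5%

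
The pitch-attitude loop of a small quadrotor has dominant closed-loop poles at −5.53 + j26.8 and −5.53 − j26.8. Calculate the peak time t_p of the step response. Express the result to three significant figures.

t_p ≈ 0.117 s

t_p = π/ω_d with ω_d = 26.8 (the imaginary part), so t_p = 0.117 s.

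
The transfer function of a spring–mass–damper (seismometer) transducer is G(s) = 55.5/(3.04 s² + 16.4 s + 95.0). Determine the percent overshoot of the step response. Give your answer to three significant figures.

Dividing through by 3.04: denominator becomes s² + 5.395 s + 31.25.
So ω_n = √31.25 = 5.59 rad/s and ζ = 5.395/(2·5.59) = 0.483.
%OS = 100 e^{−πζ/√(1−ζ²)} with ζ = 0.483 gives 17.7%.

%OS ≈ 17.7%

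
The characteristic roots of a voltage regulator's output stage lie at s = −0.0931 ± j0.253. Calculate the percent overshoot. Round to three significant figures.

The poles are at −σ ± jω_d with σ = 0.0931 and ω_d = 0.253, so ω_n = √(σ²+ω_d²) = 0.270 rad/s and ζ = σ/ω_n = 0.345.
%OS = 100 e^{−πζ/√(1−ζ²)} with ζ = 0.345 gives 31.5%.

%OS ≈ 31.5%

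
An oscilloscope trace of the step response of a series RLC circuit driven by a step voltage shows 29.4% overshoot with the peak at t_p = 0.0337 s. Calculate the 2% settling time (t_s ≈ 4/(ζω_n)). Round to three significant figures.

The overshoot fixes ζ = −ln(OS)/√(π²+ln²(OS)) = 0.363.
From t_p = π/ω_d, ω_d = π/0.0337 = 93.2 rad/s, so ω_n = ω_d/√(1−ζ²) = 100 rad/s.
t_s ≈ 4/(ζω_n) = 4/(0.363·100) = 0.110 s.

t_s ≈ 0.110 s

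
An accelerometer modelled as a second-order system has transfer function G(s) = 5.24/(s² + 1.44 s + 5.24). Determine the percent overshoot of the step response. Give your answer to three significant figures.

%OS ≈ 35.3%

Matching coefficients with s² + 2ζω_n s + ω_n² gives ω_n² = 5.24 ⇒ ω_n = 2.29 rad/s, and ζ = 1.44/(2ω_n) = 0.315.
Overshoot: exp(−π·0.315/√(1−0.315²)) = 0.353, i.e. 35.3%.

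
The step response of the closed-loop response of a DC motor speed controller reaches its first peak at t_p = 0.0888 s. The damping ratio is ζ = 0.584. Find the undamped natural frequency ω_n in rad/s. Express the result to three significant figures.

ω_n ≈ 43.6 rad/s

Peak time t_p = π/ω_d, so ω_d = π/t_p = π/0.0888 = 35.4 rad/s.
ω_n = ω_d/√(1−ζ²) = 35.4/√0.659 = 43.6 rad/s.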